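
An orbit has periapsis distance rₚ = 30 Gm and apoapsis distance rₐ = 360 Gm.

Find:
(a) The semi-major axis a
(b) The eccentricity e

Convert to SI: rₚ = 30 Gm = 3e+10 m; rₐ = 360 Gm = 3.6e+11 m.
(a) a = (rₚ + rₐ) / 2 = (3e+10 + 3.6e+11) / 2 ≈ 1.95e+11 m = 195 Gm.
(b) e = (rₐ − rₚ) / (rₐ + rₚ) = (3.6e+11 − 3e+10) / (3.6e+11 + 3e+10) ≈ 0.8462.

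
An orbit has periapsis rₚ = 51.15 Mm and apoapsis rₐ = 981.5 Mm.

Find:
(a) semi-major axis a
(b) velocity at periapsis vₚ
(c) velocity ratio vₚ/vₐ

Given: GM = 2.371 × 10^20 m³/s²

Convert to SI: rₚ = 51.15 Mm = 5.115e+07 m; rₐ = 981.5 Mm = 9.815e+08 m.
(a) a = (rₚ + rₐ)/2 = (5.115e+07 + 9.815e+08)/2 ≈ 5.163e+08 m
(b) With a = (rₚ + rₐ)/2 = 5.16325e+08 m, vₚ = √(GM (2/rₚ − 1/a)) = √(2.371e+20 · (2/5.115e+07 − 1/5.16325e+08)) m/s ≈ 2.968e+06 m/s
(c) Conservation of angular momentum (rₚvₚ = rₐvₐ) gives vₚ/vₐ = rₐ/rₚ = 9.815e+08/5.115e+07 ≈ 19.19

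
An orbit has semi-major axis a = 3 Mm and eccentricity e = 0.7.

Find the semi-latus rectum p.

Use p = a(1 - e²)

Convert to SI: a = 3 Mm = 3e+06 m.
p = a (1 − e²).
p = 3e+06 · (1 − (0.7)²) = 3e+06 · 0.51 ≈ 1.53e+06 m = 1.53 Mm.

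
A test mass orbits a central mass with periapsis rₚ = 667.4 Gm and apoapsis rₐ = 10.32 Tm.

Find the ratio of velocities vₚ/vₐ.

Convert to SI: rₚ = 667.4 Gm = 6.674e+11 m; rₐ = 10.32 Tm = 1.032e+13 m.
Conservation of angular momentum gives rₚvₚ = rₐvₐ, so vₚ/vₐ = rₐ/rₚ.
vₚ/vₐ = 1.032e+13 / 6.674e+11 ≈ 15.46.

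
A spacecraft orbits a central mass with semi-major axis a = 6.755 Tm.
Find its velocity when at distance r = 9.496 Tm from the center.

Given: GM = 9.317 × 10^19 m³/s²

Convert to SI: a = 6.755 Tm = 6.755e+12 m; r = 9.496 Tm = 9.496e+12 m.
Vis-viva: v = √(GM · (2/r − 1/a)).
2/r − 1/a = 2/9.496e+12 − 1/6.755e+12 = 6.25765e-14 m⁻¹.
v = √(9.317e+19 · 6.25765e-14) m/s ≈ 2415 m/s = 2.415 km/s.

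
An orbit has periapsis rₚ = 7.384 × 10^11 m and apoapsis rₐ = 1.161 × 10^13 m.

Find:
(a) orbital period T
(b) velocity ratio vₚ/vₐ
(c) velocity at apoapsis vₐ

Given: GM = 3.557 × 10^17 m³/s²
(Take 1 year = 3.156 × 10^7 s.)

(a) With a = (rₚ + rₐ)/2 = 6.1742e+12 m, T = 2π √(a³/GM) = 2π √((6.1742e+12)³/3.557e+17) s ≈ 1.616e+11 s
(b) Conservation of angular momentum (rₚvₚ = rₐvₐ) gives vₚ/vₐ = rₐ/rₚ = 1.161e+13/7.384e+11 ≈ 15.72
(c) With a = (rₚ + rₐ)/2 = 6.1742e+12 m, vₐ = √(GM (2/rₐ − 1/a)) = √(3.557e+17 · (2/1.161e+13 − 1/6.1742e+12)) m/s ≈ 60.53 m/s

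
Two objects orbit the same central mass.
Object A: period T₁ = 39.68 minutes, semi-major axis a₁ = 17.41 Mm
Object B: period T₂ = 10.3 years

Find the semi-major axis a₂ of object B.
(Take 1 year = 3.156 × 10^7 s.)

Convert to SI: T₁ = 39.68 minutes = 2380.8 s; a₁ = 17.41 Mm = 1.741e+07 m; T₂ = 10.3 years = 3.25068e+08 s.
Kepler's third law: (T₁/T₂)² = (a₁/a₂)³ ⇒ a₂ = a₁ · (T₂/T₁)^(2/3).
T₂/T₁ = 3.25068e+08 / 2380.8 = 136537.
a₂ = 1.741e+07 · (136537)^(2/3) m ≈ 4.616e+10 m = 46.16 Gm.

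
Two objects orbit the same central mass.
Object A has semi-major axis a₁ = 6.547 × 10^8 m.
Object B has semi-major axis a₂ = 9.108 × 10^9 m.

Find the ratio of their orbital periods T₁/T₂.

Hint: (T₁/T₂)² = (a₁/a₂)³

From Kepler's third law, (T₁/T₂)² = (a₁/a₂)³, so T₁/T₂ = (a₁/a₂)^(3/2).
a₁/a₂ = 6.547e+08 / 9.108e+09 = 0.0718819.
T₁/T₂ = (0.0718819)^(3/2) ≈ 0.01927.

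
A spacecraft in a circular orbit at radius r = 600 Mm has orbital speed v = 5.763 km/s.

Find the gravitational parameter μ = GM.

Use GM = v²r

Convert to SI: r = 600 Mm = 6e+08 m; v = 5.763 km/s = 5763 m/s.
For a circular orbit v² = GM/r, so GM = v² · r.
GM = (5763)² · 6e+08 m³/s² ≈ 1.993e+16 m³/s² = 1.993 × 10^16 m³/s².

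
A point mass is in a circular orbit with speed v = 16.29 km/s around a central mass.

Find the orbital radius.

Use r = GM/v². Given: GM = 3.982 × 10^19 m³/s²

Convert to SI: v = 16.29 km/s = 16290 m/s.
For a circular orbit, v² = GM / r, so r = GM / v².
r = 3.982e+19 / (16290)² m ≈ 1.501e+11 m = 150.1 Gm.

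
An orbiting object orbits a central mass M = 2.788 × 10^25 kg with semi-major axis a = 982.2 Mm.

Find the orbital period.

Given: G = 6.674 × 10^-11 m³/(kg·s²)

Convert to SI: a = 982.2 Mm = 9.822e+08 m.
GM = G · M = 6.674e-11 · 2.788e+25 = 1.86071e+15 m³/s².
Kepler's third law: T = 2π √(a³ / GM).
Substituting a = 9.822e+08 m and GM = 1.86071e+15 m³/s²:
T = 2π √((9.822e+08)³ / 1.86071e+15) s
T ≈ 4.484e+06 s = 51.9 days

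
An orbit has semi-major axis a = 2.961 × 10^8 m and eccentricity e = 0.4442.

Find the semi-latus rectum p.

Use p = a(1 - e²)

p = a (1 − e²).
p = 2.961e+08 · (1 − (0.4442)²) = 2.961e+08 · 0.802686 ≈ 2.377e+08 m = 2.377 × 10^8 m.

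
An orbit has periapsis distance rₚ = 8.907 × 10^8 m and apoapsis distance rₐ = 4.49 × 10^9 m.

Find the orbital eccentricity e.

e = (rₐ − rₚ) / (rₐ + rₚ).
e = (4.49e+09 − 8.907e+08) / (4.49e+09 + 8.907e+08) = 3.5993e+09 / 5.3807e+09 ≈ 0.6689.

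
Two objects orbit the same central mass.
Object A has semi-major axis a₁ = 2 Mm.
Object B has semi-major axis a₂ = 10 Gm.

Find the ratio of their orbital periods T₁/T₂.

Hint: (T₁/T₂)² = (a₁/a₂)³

Convert to SI: a₁ = 2 Mm = 2e+06 m; a₂ = 10 Gm = 1e+10 m.
From Kepler's third law, (T₁/T₂)² = (a₁/a₂)³, so T₁/T₂ = (a₁/a₂)^(3/2).
a₁/a₂ = 2e+06 / 1e+10 = 0.0002.
T₁/T₂ = (0.0002)^(3/2) ≈ 2.828e-06.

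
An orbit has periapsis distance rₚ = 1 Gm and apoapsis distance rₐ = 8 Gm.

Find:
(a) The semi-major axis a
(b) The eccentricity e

Convert to SI: rₚ = 1 Gm = 1e+09 m; rₐ = 8 Gm = 8e+09 m.
(a) a = (rₚ + rₐ) / 2 = (1e+09 + 8e+09) / 2 ≈ 4.5e+09 m = 4.5 Gm.
(b) e = (rₐ − rₚ) / (rₐ + rₚ) = (8e+09 − 1e+09) / (8e+09 + 1e+09) ≈ 0.7778.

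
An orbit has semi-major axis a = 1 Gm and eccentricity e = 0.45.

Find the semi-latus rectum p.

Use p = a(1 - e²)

Convert to SI: a = 1 Gm = 1e+09 m.
p = a (1 − e²).
p = 1e+09 · (1 − (0.45)²) = 1e+09 · 0.7975 ≈ 7.975e+08 m = 797.5 Mm.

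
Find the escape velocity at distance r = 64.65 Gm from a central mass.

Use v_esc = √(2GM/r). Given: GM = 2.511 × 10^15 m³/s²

Convert to SI: r = 64.65 Gm = 6.465e+10 m.
Escape velocity comes from setting total energy to zero: ½v² − GM/r = 0 ⇒ v_esc = √(2GM / r).
v_esc = √(2 · 2.511e+15 / 6.465e+10) m/s ≈ 278.7 m/s = 278.7 m/s.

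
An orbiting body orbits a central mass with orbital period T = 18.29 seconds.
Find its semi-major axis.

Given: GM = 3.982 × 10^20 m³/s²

Invert Kepler's third law: a = (GM · T² / (4π²))^(1/3).
Substituting T = 18.29 s and GM = 3.982e+20 m³/s²:
a = (3.982e+20 · (18.29)² / (4π²))^(1/3) m
a ≈ 1.5e+07 m = 15 Mm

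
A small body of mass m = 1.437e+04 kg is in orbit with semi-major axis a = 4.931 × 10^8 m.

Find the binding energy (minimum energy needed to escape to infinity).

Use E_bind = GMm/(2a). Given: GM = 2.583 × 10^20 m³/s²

Total orbital energy is E = −GMm/(2a); binding energy is E_bind = −E = GMm/(2a).
E_bind = 2.583e+20 · 1.437e+04 / (2 · 4.931e+08) J ≈ 3.764e+15 J = 3.764 PJ.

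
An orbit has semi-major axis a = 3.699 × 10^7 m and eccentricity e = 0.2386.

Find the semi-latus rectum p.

p = a (1 − e²).
p = 3.699e+07 · (1 − (0.2386)²) = 3.699e+07 · 0.94307 ≈ 3.488e+07 m = 3.488 × 10^7 m.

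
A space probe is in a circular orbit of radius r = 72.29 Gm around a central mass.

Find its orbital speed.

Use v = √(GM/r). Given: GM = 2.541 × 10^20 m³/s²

Convert to SI: r = 72.29 Gm = 7.229e+10 m.
For a circular orbit, gravity supplies the centripetal force, so v = √(GM / r).
v = √(2.541e+20 / 7.229e+10) m/s ≈ 5.929e+04 m/s = 59.29 km/s.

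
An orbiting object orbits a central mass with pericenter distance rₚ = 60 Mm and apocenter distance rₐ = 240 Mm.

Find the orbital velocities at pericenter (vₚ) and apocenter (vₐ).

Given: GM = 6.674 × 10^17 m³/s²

Convert to SI: rₚ = 60 Mm = 6e+07 m; rₐ = 240 Mm = 2.4e+08 m.
Use the vis-viva equation v² = GM(2/r − 1/a) with a = (rₚ + rₐ)/2 = (6e+07 + 2.4e+08)/2 = 1.5e+08 m.
vₚ = √(GM · (2/rₚ − 1/a)) = √(6.674e+17 · (2/6e+07 − 1/1.5e+08)) m/s ≈ 1.334e+05 m/s = 133.4 km/s.
vₐ = √(GM · (2/rₐ − 1/a)) = √(6.674e+17 · (2/2.4e+08 − 1/1.5e+08)) m/s ≈ 3.335e+04 m/s = 33.35 km/s.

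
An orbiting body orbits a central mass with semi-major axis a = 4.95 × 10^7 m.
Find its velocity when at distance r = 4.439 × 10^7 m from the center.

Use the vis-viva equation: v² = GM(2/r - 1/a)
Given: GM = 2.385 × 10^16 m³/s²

Vis-viva: v = √(GM · (2/r − 1/a)).
2/r − 1/a = 2/4.439e+07 − 1/4.95e+07 = 2.48532e-08 m⁻¹.
v = √(2.385e+16 · 2.48532e-08) m/s ≈ 2.435e+04 m/s = 24.35 km/s.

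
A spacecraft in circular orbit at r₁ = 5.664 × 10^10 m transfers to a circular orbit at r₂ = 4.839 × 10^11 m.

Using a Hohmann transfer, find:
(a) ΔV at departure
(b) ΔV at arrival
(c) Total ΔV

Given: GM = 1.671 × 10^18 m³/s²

Transfer semi-major axis: a_t = (r₁ + r₂)/2 = (5.664e+10 + 4.839e+11)/2 = 2.7027e+11 m.
Circular speeds: v₁ = √(GM/r₁) = 5431.59 m/s, v₂ = √(GM/r₂) = 1858.28 m/s.
Transfer speeds (vis-viva v² = GM(2/r − 1/a_t)): v₁ᵗ = 7267.84 m/s, v₂ᵗ = 850.694 m/s.
(a) ΔV₁ = |v₁ᵗ − v₁| ≈ 1836 m/s = 1.836 km/s.
(b) ΔV₂ = |v₂ − v₂ᵗ| ≈ 1008 m/s = 1.008 km/s.
(c) ΔV_total = ΔV₁ + ΔV₂ ≈ 2844 m/s = 2.844 km/s.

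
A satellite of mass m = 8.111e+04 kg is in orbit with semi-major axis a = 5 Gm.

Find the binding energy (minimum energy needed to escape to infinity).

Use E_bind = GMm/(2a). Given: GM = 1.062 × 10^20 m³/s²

Convert to SI: a = 5 Gm = 5e+09 m.
Total orbital energy is E = −GMm/(2a); binding energy is E_bind = −E = GMm/(2a).
E_bind = 1.062e+20 · 8.111e+04 / (2 · 5e+09) J ≈ 8.614e+14 J = 861.4 TJ.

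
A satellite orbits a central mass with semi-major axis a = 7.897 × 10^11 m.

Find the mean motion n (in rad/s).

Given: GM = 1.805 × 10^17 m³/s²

n = √(GM / a³).
n = √(1.805e+17 / (7.897e+11)³) rad/s ≈ 6.054e-10 rad/s.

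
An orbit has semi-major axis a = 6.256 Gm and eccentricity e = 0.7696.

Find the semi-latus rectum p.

Convert to SI: a = 6.256 Gm = 6.256e+09 m.
p = a (1 − e²).
p = 6.256e+09 · (1 − (0.7696)²) = 6.256e+09 · 0.407716 ≈ 2.551e+09 m = 2.551 Gm.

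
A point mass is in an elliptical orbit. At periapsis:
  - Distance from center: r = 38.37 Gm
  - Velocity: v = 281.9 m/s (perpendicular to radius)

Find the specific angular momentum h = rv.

Convert to SI: r = 38.37 Gm = 3.837e+10 m.
With v perpendicular to r, h = r · v.
h = 3.837e+10 · 281.9 m²/s ≈ 1.082e+13 m²/s.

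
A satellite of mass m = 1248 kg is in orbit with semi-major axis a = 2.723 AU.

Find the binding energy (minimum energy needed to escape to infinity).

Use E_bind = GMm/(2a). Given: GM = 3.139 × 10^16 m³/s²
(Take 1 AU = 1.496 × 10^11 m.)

Convert to SI: a = 2.723 AU = 4.07361e+11 m.
Total orbital energy is E = −GMm/(2a); binding energy is E_bind = −E = GMm/(2a).
E_bind = 3.139e+16 · 1248 / (2 · 4.07361e+11) J ≈ 4.808e+07 J = 48.08 MJ.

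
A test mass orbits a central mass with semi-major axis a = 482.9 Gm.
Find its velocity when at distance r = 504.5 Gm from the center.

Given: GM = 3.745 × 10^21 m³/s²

Convert to SI: a = 482.9 Gm = 4.829e+11 m; r = 504.5 Gm = 5.045e+11 m.
Vis-viva: v = √(GM · (2/r − 1/a)).
2/r − 1/a = 2/5.045e+11 − 1/4.829e+11 = 1.8935e-12 m⁻¹.
v = √(3.745e+21 · 1.8935e-12) m/s ≈ 8.421e+04 m/s = 84.21 km/s.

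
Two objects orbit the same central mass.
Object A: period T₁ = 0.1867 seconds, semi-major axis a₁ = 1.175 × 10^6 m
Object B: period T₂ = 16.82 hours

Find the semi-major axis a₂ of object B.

Convert to SI: T₂ = 16.82 hours = 60552 s.
Kepler's third law: (T₁/T₂)² = (a₁/a₂)³ ⇒ a₂ = a₁ · (T₂/T₁)^(2/3).
T₂/T₁ = 60552 / 0.1867 = 324328.
a₂ = 1.175e+06 · (324328)^(2/3) m ≈ 5.547e+09 m = 5.547 × 10^9 m.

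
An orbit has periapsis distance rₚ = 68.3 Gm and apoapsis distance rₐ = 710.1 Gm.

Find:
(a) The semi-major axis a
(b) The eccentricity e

Convert to SI: rₚ = 68.3 Gm = 6.83e+10 m; rₐ = 710.1 Gm = 7.101e+11 m.
(a) a = (rₚ + rₐ) / 2 = (6.83e+10 + 7.101e+11) / 2 ≈ 3.892e+11 m = 389.2 Gm.
(b) e = (rₐ − rₚ) / (rₐ + rₚ) = (7.101e+11 − 6.83e+10) / (7.101e+11 + 6.83e+10) ≈ 0.8245.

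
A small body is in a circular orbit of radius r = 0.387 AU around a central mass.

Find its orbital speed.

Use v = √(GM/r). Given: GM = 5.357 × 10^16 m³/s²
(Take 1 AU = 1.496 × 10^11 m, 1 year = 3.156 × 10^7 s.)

Convert to SI: r = 0.387 AU = 5.78952e+10 m.
For a circular orbit, gravity supplies the centripetal force, so v = √(GM / r).
v = √(5.357e+16 / 5.78952e+10) m/s ≈ 961.9 m/s = 0.2029 AU/year.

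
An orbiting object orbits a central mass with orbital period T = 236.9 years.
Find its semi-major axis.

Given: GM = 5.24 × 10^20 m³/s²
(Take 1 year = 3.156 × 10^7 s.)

Convert to SI: T = 236.9 years = 7.47656e+09 s.
Invert Kepler's third law: a = (GM · T² / (4π²))^(1/3).
Substituting T = 7.47656e+09 s and GM = 5.24e+20 m³/s²:
a = (5.24e+20 · (7.47656e+09)² / (4π²))^(1/3) m
a ≈ 9.053e+12 m = 9.053 × 10^12 m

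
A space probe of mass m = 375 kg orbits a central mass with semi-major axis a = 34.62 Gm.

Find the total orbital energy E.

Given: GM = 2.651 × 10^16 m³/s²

Convert to SI: a = 34.62 Gm = 3.462e+10 m.
E = −GMm / (2a).
E = −2.651e+16 · 375 / (2 · 3.462e+10) J ≈ -1.436e+08 J = -143.6 MJ.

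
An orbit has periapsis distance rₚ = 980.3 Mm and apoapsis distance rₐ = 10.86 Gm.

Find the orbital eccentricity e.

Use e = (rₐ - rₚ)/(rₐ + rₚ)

Convert to SI: rₚ = 980.3 Mm = 9.803e+08 m; rₐ = 10.86 Gm = 1.086e+10 m.
e = (rₐ − rₚ) / (rₐ + rₚ).
e = (1.086e+10 − 9.803e+08) / (1.086e+10 + 9.803e+08) = 9.8797e+09 / 1.18403e+10 ≈ 0.8344.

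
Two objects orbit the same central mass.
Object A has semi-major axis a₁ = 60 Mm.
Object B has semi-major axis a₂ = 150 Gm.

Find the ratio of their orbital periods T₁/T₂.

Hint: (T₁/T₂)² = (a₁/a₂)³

Convert to SI: a₁ = 60 Mm = 6e+07 m; a₂ = 150 Gm = 1.5e+11 m.
From Kepler's third law, (T₁/T₂)² = (a₁/a₂)³, so T₁/T₂ = (a₁/a₂)^(3/2).
a₁/a₂ = 6e+07 / 1.5e+11 = 0.0004.
T₁/T₂ = (0.0004)^(3/2) ≈ 8e-06.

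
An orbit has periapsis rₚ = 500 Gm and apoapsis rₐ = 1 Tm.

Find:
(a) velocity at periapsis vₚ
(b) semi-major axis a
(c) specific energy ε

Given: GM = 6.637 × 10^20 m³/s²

Convert to SI: rₚ = 500 Gm = 5e+11 m; rₐ = 1 Tm = 1e+12 m.
(a) With a = (rₚ + rₐ)/2 = 7.5e+11 m, vₚ = √(GM (2/rₚ − 1/a)) = √(6.637e+20 · (2/5e+11 − 1/7.5e+11)) m/s ≈ 4.207e+04 m/s
(b) a = (rₚ + rₐ)/2 = (5e+11 + 1e+12)/2 ≈ 7.5e+11 m
(c) With a = (rₚ + rₐ)/2 = 7.5e+11 m, ε = −GM/(2a) = −6.637e+20/(2 · 7.5e+11) J/kg ≈ -4.425e+08 J/kg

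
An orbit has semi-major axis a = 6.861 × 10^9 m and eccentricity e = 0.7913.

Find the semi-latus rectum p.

p = a (1 − e²).
p = 6.861e+09 · (1 − (0.7913)²) = 6.861e+09 · 0.373844 ≈ 2.565e+09 m = 2.565 × 10^9 m.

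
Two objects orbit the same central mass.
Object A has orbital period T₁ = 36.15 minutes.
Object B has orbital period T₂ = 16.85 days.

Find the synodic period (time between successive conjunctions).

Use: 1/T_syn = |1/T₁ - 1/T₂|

Convert to SI: T₁ = 36.15 minutes = 2169 s; T₂ = 16.85 days = 1.45584e+06 s.
T_syn = |T₁ · T₂ / (T₁ − T₂)|.
T_syn = |2169 · 1.45584e+06 / (2169 − 1.45584e+06)| s ≈ 2172 s = 36.2 minutes.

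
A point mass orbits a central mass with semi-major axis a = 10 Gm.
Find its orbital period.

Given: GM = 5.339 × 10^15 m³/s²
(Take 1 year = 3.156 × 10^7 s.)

Convert to SI: a = 10 Gm = 1e+10 m.
Kepler's third law: T = 2π √(a³ / GM).
Substituting a = 1e+10 m and GM = 5.339e+15 m³/s²:
T = 2π √((1e+10)³ / 5.339e+15) s
T ≈ 8.599e+07 s = 2.725 years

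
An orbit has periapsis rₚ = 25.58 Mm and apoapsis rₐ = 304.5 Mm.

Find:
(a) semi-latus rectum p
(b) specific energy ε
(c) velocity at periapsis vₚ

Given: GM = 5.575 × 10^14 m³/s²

Convert to SI: rₚ = 25.58 Mm = 2.558e+07 m; rₐ = 304.5 Mm = 3.045e+08 m.
(a) From a = (rₚ + rₐ)/2 = 1.6504e+08 m and e = (rₐ − rₚ)/(rₐ + rₚ) = 0.845007, p = a(1 − e²) = 1.6504e+08 · (1 − (0.845007)²) ≈ 4.72e+07 m
(b) With a = (rₚ + rₐ)/2 = 1.6504e+08 m, ε = −GM/(2a) = −5.575e+14/(2 · 1.6504e+08) J/kg ≈ -1.689e+06 J/kg
(c) With a = (rₚ + rₐ)/2 = 1.6504e+08 m, vₚ = √(GM (2/rₚ − 1/a)) = √(5.575e+14 · (2/2.558e+07 − 1/1.6504e+08)) m/s ≈ 6341 m/s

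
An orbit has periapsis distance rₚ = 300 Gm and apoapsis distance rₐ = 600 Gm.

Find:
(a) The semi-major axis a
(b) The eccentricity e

Convert to SI: rₚ = 300 Gm = 3e+11 m; rₐ = 600 Gm = 6e+11 m.
(a) a = (rₚ + rₐ) / 2 = (3e+11 + 6e+11) / 2 ≈ 4.5e+11 m = 450 Gm.
(b) e = (rₐ − rₚ) / (rₐ + rₚ) = (6e+11 − 3e+11) / (6e+11 + 3e+11) ≈ 0.3333.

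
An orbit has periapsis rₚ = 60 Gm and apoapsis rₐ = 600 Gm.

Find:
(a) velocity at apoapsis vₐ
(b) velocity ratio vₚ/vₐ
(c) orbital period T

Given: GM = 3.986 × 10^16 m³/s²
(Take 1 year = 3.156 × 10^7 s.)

Convert to SI: rₚ = 60 Gm = 6e+10 m; rₐ = 600 Gm = 6e+11 m.
(a) With a = (rₚ + rₐ)/2 = 3.3e+11 m, vₐ = √(GM (2/rₐ − 1/a)) = √(3.986e+16 · (2/6e+11 − 1/3.3e+11)) m/s ≈ 109.9 m/s
(b) Conservation of angular momentum (rₚvₚ = rₐvₐ) gives vₚ/vₐ = rₐ/rₚ = 6e+11/6e+10 ≈ 10
(c) With a = (rₚ + rₐ)/2 = 3.3e+11 m, T = 2π √(a³/GM) = 2π √((3.3e+11)³/3.986e+16) s ≈ 5.966e+09 s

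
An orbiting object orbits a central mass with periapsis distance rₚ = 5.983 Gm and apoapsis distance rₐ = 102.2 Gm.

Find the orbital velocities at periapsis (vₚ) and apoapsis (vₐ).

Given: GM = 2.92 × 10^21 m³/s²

Convert to SI: rₚ = 5.983 Gm = 5.983e+09 m; rₐ = 102.2 Gm = 1.022e+11 m.
Use the vis-viva equation v² = GM(2/r − 1/a) with a = (rₚ + rₐ)/2 = (5.983e+09 + 1.022e+11)/2 = 5.40915e+10 m.
vₚ = √(GM · (2/rₚ − 1/a)) = √(2.92e+21 · (2/5.983e+09 − 1/5.40915e+10)) m/s ≈ 9.603e+05 m/s = 960.3 km/s.
vₐ = √(GM · (2/rₐ − 1/a)) = √(2.92e+21 · (2/1.022e+11 − 1/5.40915e+10)) m/s ≈ 5.622e+04 m/s = 56.22 km/s.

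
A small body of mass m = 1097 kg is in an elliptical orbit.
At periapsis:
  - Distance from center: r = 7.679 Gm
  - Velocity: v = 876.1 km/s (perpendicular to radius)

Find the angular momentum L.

Convert to SI: r = 7.679 Gm = 7.679e+09 m; v = 876.1 km/s = 876100 m/s.
Since v is perpendicular to r, L = m · v · r.
L = 1097 · 876100 · 7.679e+09 kg·m²/s ≈ 7.38e+18 kg·m²/s.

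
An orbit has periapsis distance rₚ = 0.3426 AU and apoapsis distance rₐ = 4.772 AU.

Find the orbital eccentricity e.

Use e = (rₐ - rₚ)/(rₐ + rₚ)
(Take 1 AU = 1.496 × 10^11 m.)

Convert to SI: rₚ = 0.3426 AU = 5.1253e+10 m; rₐ = 4.772 AU = 7.13891e+11 m.
e = (rₐ − rₚ) / (rₐ + rₚ).
e = (7.13891e+11 − 5.1253e+10) / (7.13891e+11 + 5.1253e+10) = 6.62638e+11 / 7.65144e+11 ≈ 0.866.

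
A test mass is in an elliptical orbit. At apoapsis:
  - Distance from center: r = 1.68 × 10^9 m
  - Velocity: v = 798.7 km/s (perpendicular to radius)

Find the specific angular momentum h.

Convert to SI: v = 798.7 km/s = 798700 m/s.
With v perpendicular to r, h = r · v.
h = 1.68e+09 · 798700 m²/s ≈ 1.342e+15 m²/s.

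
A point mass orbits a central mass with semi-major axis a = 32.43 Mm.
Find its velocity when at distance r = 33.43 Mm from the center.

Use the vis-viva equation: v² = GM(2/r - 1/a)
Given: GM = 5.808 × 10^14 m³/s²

Convert to SI: a = 32.43 Mm = 3.243e+07 m; r = 33.43 Mm = 3.343e+07 m.
Vis-viva: v = √(GM · (2/r − 1/a)).
2/r − 1/a = 2/3.343e+07 − 1/3.243e+07 = 2.89909e-08 m⁻¹.
v = √(5.808e+14 · 2.89909e-08) m/s ≈ 4103 m/s = 4.103 km/s.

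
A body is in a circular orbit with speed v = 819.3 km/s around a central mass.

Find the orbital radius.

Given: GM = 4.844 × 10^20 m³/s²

Convert to SI: v = 819.3 km/s = 819300 m/s.
For a circular orbit, v² = GM / r, so r = GM / v².
r = 4.844e+20 / (819300)² m ≈ 7.216e+08 m = 7.216 × 10^8 m.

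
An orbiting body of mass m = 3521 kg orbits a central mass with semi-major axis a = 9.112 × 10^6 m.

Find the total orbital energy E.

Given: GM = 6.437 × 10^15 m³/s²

E = −GMm / (2a).
E = −6.437e+15 · 3521 / (2 · 9.112e+06) J ≈ -1.244e+12 J = -1.244 TJ.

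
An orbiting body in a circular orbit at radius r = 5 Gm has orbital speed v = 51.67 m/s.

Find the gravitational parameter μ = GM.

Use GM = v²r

Convert to SI: r = 5 Gm = 5e+09 m.
For a circular orbit v² = GM/r, so GM = v² · r.
GM = (51.67)² · 5e+09 m³/s² ≈ 1.335e+13 m³/s² = 1.335 × 10^13 m³/s².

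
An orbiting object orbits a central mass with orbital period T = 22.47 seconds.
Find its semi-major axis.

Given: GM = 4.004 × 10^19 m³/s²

Invert Kepler's third law: a = (GM · T² / (4π²))^(1/3).
Substituting T = 22.47 s and GM = 4.004e+19 m³/s²:
a = (4.004e+19 · (22.47)² / (4π²))^(1/3) m
a ≈ 8e+06 m = 8 Mm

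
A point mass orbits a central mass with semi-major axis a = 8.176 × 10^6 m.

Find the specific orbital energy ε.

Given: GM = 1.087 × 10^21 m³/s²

ε = −GM / (2a).
ε = −1.087e+21 / (2 · 8.176e+06) J/kg ≈ -6.648e+13 J/kg = -6.648e+04 GJ/kg.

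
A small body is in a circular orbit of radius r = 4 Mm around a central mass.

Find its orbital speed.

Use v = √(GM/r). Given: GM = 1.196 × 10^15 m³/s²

Convert to SI: r = 4 Mm = 4e+06 m.
For a circular orbit, gravity supplies the centripetal force, so v = √(GM / r).
v = √(1.196e+15 / 4e+06) m/s ≈ 1.729e+04 m/s = 17.29 km/s.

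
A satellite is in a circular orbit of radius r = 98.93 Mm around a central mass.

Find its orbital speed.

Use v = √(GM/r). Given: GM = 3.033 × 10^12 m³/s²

Convert to SI: r = 98.93 Mm = 9.893e+07 m.
For a circular orbit, gravity supplies the centripetal force, so v = √(GM / r).
v = √(3.033e+12 / 9.893e+07) m/s ≈ 175.1 m/s = 175.1 m/s.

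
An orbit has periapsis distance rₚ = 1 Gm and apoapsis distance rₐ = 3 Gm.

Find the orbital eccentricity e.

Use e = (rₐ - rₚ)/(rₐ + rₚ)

Convert to SI: rₚ = 1 Gm = 1e+09 m; rₐ = 3 Gm = 3e+09 m.
e = (rₐ − rₚ) / (rₐ + rₚ).
e = (3e+09 − 1e+09) / (3e+09 + 1e+09) = 2e+09 / 4e+09 ≈ 0.5.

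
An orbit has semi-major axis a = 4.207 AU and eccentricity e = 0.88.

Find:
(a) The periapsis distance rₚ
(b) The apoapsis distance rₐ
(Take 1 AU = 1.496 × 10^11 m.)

Convert to SI: a = 4.207 AU = 6.29367e+11 m.
(a) rₚ = a(1 − e) = 6.29367e+11 · (1 − 0.88) = 6.29367e+11 · 0.12 ≈ 7.552e+10 m = 0.5048 AU.
(b) rₐ = a(1 + e) = 6.29367e+11 · (1 + 0.88) = 6.29367e+11 · 1.88 ≈ 1.183e+12 m = 7.909 AU.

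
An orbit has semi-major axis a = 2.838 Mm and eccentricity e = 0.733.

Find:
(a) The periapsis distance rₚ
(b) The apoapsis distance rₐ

Convert to SI: a = 2.838 Mm = 2.838e+06 m.
(a) rₚ = a(1 − e) = 2.838e+06 · (1 − 0.733) = 2.838e+06 · 0.267 ≈ 7.577e+05 m = 757.7 km.
(b) rₐ = a(1 + e) = 2.838e+06 · (1 + 0.733) = 2.838e+06 · 1.733 ≈ 4.918e+06 m = 4.918 Mm.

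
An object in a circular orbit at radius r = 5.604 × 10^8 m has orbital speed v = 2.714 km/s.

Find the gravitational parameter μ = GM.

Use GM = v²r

Convert to SI: v = 2.714 km/s = 2714 m/s.
For a circular orbit v² = GM/r, so GM = v² · r.
GM = (2714)² · 5.604e+08 m³/s² ≈ 4.128e+15 m³/s² = 4.128 × 10^15 m³/s².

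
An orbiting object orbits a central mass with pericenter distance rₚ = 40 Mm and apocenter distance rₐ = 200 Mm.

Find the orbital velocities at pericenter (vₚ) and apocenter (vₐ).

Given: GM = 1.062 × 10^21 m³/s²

Convert to SI: rₚ = 40 Mm = 4e+07 m; rₐ = 200 Mm = 2e+08 m.
Use the vis-viva equation v² = GM(2/r − 1/a) with a = (rₚ + rₐ)/2 = (4e+07 + 2e+08)/2 = 1.2e+08 m.
vₚ = √(GM · (2/rₚ − 1/a)) = √(1.062e+21 · (2/4e+07 − 1/1.2e+08)) m/s ≈ 6.652e+06 m/s = 6652 km/s.
vₐ = √(GM · (2/rₐ − 1/a)) = √(1.062e+21 · (2/2e+08 − 1/1.2e+08)) m/s ≈ 1.33e+06 m/s = 1330 km/s.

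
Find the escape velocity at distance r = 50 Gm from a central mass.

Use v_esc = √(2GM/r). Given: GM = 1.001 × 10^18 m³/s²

Convert to SI: r = 50 Gm = 5e+10 m.
Escape velocity comes from setting total energy to zero: ½v² − GM/r = 0 ⇒ v_esc = √(2GM / r).
v_esc = √(2 · 1.001e+18 / 5e+10) m/s ≈ 6328 m/s = 6.328 km/s.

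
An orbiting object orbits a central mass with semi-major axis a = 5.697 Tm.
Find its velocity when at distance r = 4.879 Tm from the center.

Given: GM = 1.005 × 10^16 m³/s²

Convert to SI: a = 5.697 Tm = 5.697e+12 m; r = 4.879 Tm = 4.879e+12 m.
Vis-viva: v = √(GM · (2/r − 1/a)).
2/r − 1/a = 2/4.879e+12 − 1/5.697e+12 = 2.34389e-13 m⁻¹.
v = √(1.005e+16 · 2.34389e-13) m/s ≈ 48.53 m/s = 48.53 m/s.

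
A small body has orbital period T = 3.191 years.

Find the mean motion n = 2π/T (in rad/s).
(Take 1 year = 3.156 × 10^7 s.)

Convert to SI: T = 3.191 years = 1.00708e+08 s.
n = 2π / T.
n = 2π / 1.00708e+08 s ≈ 6.239e-08 rad/s.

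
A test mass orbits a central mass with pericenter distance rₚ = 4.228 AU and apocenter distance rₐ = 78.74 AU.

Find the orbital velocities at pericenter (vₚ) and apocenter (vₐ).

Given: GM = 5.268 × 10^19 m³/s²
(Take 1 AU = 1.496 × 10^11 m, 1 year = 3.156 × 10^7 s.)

Convert to SI: rₚ = 4.228 AU = 6.32509e+11 m; rₐ = 78.74 AU = 1.17795e+13 m.
Use the vis-viva equation v² = GM(2/r − 1/a) with a = (rₚ + rₐ)/2 = (6.32509e+11 + 1.17795e+13)/2 = 6.20601e+12 m.
vₚ = √(GM · (2/rₚ − 1/a)) = √(5.268e+19 · (2/6.32509e+11 − 1/6.20601e+12)) m/s ≈ 1.257e+04 m/s = 2.652 AU/year.
vₐ = √(GM · (2/rₐ − 1/a)) = √(5.268e+19 · (2/1.17795e+13 − 1/6.20601e+12)) m/s ≈ 675.1 m/s = 0.1424 AU/year.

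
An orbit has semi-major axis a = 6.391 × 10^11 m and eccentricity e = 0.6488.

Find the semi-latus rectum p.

p = a (1 − e²).
p = 6.391e+11 · (1 − (0.6488)²) = 6.391e+11 · 0.579059 ≈ 3.701e+11 m = 3.701 × 10^11 m.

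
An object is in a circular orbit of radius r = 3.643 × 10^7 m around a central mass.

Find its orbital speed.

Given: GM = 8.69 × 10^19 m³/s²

For a circular orbit, gravity supplies the centripetal force, so v = √(GM / r).
v = √(8.69e+19 / 3.643e+07) m/s ≈ 1.544e+06 m/s = 1544 km/s.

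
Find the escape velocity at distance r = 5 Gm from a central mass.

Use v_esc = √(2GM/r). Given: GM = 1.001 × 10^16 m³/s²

Convert to SI: r = 5 Gm = 5e+09 m.
Escape velocity comes from setting total energy to zero: ½v² − GM/r = 0 ⇒ v_esc = √(2GM / r).
v_esc = √(2 · 1.001e+16 / 5e+09) m/s ≈ 2001 m/s = 2.001 km/s.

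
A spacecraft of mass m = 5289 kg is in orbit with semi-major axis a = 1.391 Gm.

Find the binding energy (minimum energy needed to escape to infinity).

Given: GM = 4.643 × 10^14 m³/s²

Convert to SI: a = 1.391 Gm = 1.391e+09 m.
Total orbital energy is E = −GMm/(2a); binding energy is E_bind = −E = GMm/(2a).
E_bind = 4.643e+14 · 5289 / (2 · 1.391e+09) J ≈ 8.827e+08 J = 882.7 MJ.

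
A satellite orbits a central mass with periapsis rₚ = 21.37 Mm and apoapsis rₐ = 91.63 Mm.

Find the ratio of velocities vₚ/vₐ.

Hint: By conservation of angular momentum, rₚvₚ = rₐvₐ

Convert to SI: rₚ = 21.37 Mm = 2.137e+07 m; rₐ = 91.63 Mm = 9.163e+07 m.
Conservation of angular momentum gives rₚvₚ = rₐvₐ, so vₚ/vₐ = rₐ/rₚ.
vₚ/vₐ = 9.163e+07 / 2.137e+07 ≈ 4.288.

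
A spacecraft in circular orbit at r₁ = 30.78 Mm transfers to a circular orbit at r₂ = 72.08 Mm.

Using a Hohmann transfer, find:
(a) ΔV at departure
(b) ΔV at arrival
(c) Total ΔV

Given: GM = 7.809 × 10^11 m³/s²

Convert to SI: r₁ = 30.78 Mm = 3.078e+07 m; r₂ = 72.08 Mm = 7.208e+07 m.
Transfer semi-major axis: a_t = (r₁ + r₂)/2 = (3.078e+07 + 7.208e+07)/2 = 5.143e+07 m.
Circular speeds: v₁ = √(GM/r₁) = 159.281 m/s, v₂ = √(GM/r₂) = 104.086 m/s.
Transfer speeds (vis-viva v² = GM(2/r − 1/a_t)): v₁ᵗ = 188.566 m/s, v₂ᵗ = 80.5223 m/s.
(a) ΔV₁ = |v₁ᵗ − v₁| ≈ 29.28 m/s = 29.28 m/s.
(b) ΔV₂ = |v₂ − v₂ᵗ| ≈ 23.56 m/s = 23.56 m/s.
(c) ΔV_total = ΔV₁ + ΔV₂ ≈ 52.85 m/s = 52.85 m/s.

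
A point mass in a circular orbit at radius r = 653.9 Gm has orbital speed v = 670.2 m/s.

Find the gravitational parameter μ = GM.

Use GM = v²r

Convert to SI: r = 653.9 Gm = 6.539e+11 m.
For a circular orbit v² = GM/r, so GM = v² · r.
GM = (670.2)² · 6.539e+11 m³/s² ≈ 2.937e+17 m³/s² = 2.937 × 10^17 m³/s².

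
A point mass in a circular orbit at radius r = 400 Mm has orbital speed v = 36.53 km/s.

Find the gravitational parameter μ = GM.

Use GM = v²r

Convert to SI: r = 400 Mm = 4e+08 m; v = 36.53 km/s = 36530 m/s.
For a circular orbit v² = GM/r, so GM = v² · r.
GM = (36530)² · 4e+08 m³/s² ≈ 5.338e+17 m³/s² = 5.338 × 10^17 m³/s².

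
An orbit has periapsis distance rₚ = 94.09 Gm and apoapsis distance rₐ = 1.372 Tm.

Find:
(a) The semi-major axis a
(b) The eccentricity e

Convert to SI: rₚ = 94.09 Gm = 9.409e+10 m; rₐ = 1.372 Tm = 1.372e+12 m.
(a) a = (rₚ + rₐ) / 2 = (9.409e+10 + 1.372e+12) / 2 ≈ 7.33e+11 m = 733 Gm.
(b) e = (rₐ − rₚ) / (rₐ + rₚ) = (1.372e+12 − 9.409e+10) / (1.372e+12 + 9.409e+10) ≈ 0.8716.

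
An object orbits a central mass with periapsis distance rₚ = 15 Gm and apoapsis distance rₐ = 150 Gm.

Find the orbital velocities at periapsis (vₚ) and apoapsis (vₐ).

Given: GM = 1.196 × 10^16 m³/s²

Convert to SI: rₚ = 15 Gm = 1.5e+10 m; rₐ = 150 Gm = 1.5e+11 m.
Use the vis-viva equation v² = GM(2/r − 1/a) with a = (rₚ + rₐ)/2 = (1.5e+10 + 1.5e+11)/2 = 8.25e+10 m.
vₚ = √(GM · (2/rₚ − 1/a)) = √(1.196e+16 · (2/1.5e+10 − 1/8.25e+10)) m/s ≈ 1204 m/s = 1.204 km/s.
vₐ = √(GM · (2/rₐ − 1/a)) = √(1.196e+16 · (2/1.5e+11 − 1/8.25e+10)) m/s ≈ 120.4 m/s = 120.4 m/s.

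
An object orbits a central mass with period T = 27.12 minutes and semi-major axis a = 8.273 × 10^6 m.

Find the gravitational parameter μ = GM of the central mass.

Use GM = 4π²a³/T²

Convert to SI: T = 27.12 minutes = 1627.2 s.
GM = 4π² · a³ / T².
GM = 4π² · (8.273e+06)³ / (1627.2)² m³/s² ≈ 8.442e+15 m³/s² = 8.442 × 10^15 m³/s².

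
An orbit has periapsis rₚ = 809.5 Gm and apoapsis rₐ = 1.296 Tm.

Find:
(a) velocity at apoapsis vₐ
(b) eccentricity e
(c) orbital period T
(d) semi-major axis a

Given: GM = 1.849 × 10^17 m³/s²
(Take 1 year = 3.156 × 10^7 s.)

Convert to SI: rₚ = 809.5 Gm = 8.095e+11 m; rₐ = 1.296 Tm = 1.296e+12 m.
(a) With a = (rₚ + rₐ)/2 = 1.05275e+12 m, vₐ = √(GM (2/rₐ − 1/a)) = √(1.849e+17 · (2/1.296e+12 − 1/1.05275e+12)) m/s ≈ 331.2 m/s
(b) e = (rₐ − rₚ)/(rₐ + rₚ) = (1.296e+12 − 8.095e+11)/(1.296e+12 + 8.095e+11) ≈ 0.2311
(c) With a = (rₚ + rₐ)/2 = 1.05275e+12 m, T = 2π √(a³/GM) = 2π √((1.05275e+12)³/1.849e+17) s ≈ 1.578e+10 s
(d) a = (rₚ + rₐ)/2 = (8.095e+11 + 1.296e+12)/2 ≈ 1.053e+12 m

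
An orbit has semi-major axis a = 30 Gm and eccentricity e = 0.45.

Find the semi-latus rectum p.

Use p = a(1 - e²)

Convert to SI: a = 30 Gm = 3e+10 m.
p = a (1 − e²).
p = 3e+10 · (1 − (0.45)²) = 3e+10 · 0.7975 ≈ 2.392e+10 m = 23.93 Gm.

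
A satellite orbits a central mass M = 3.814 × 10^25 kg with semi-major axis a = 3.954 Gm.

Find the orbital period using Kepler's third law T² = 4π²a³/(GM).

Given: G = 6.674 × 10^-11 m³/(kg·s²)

Convert to SI: a = 3.954 Gm = 3.954e+09 m.
GM = G · M = 6.674e-11 · 3.814e+25 = 2.54546e+15 m³/s².
Kepler's third law: T = 2π √(a³ / GM).
Substituting a = 3.954e+09 m and GM = 2.54546e+15 m³/s²:
T = 2π √((3.954e+09)³ / 2.54546e+15) s
T ≈ 3.096e+07 s = 358.4 days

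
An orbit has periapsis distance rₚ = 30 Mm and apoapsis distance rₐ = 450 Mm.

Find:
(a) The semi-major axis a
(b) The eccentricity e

Convert to SI: rₚ = 30 Mm = 3e+07 m; rₐ = 450 Mm = 4.5e+08 m.
(a) a = (rₚ + rₐ) / 2 = (3e+07 + 4.5e+08) / 2 ≈ 2.4e+08 m = 240 Mm.
(b) e = (rₐ − rₚ) / (rₐ + rₚ) = (4.5e+08 − 3e+07) / (4.5e+08 + 3e+07) ≈ 0.875.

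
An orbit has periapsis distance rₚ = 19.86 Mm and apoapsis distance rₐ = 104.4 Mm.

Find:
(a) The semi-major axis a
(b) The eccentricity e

Convert to SI: rₚ = 19.86 Mm = 1.986e+07 m; rₐ = 104.4 Mm = 1.044e+08 m.
(a) a = (rₚ + rₐ) / 2 = (1.986e+07 + 1.044e+08) / 2 ≈ 6.213e+07 m = 62.13 Mm.
(b) e = (rₐ − rₚ) / (rₐ + rₚ) = (1.044e+08 − 1.986e+07) / (1.044e+08 + 1.986e+07) ≈ 0.6803.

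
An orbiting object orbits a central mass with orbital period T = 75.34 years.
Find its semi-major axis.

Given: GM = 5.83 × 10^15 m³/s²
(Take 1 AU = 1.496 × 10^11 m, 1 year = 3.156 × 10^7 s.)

Convert to SI: T = 75.34 years = 2.37773e+09 s.
Invert Kepler's third law: a = (GM · T² / (4π²))^(1/3).
Substituting T = 2.37773e+09 s and GM = 5.83e+15 m³/s²:
a = (5.83e+15 · (2.37773e+09)² / (4π²))^(1/3) m
a ≈ 9.416e+10 m = 0.6294 AU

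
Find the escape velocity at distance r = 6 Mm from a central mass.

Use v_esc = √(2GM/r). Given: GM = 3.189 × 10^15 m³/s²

Convert to SI: r = 6 Mm = 6e+06 m.
Escape velocity comes from setting total energy to zero: ½v² − GM/r = 0 ⇒ v_esc = √(2GM / r).
v_esc = √(2 · 3.189e+15 / 6e+06) m/s ≈ 3.26e+04 m/s = 32.6 km/s.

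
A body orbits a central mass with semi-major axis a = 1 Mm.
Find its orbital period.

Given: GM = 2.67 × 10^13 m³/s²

Convert to SI: a = 1 Mm = 1e+06 m.
Kepler's third law: T = 2π √(a³ / GM).
Substituting a = 1e+06 m and GM = 2.67e+13 m³/s²:
T = 2π √((1e+06)³ / 2.67e+13) s
T ≈ 1216 s = 20.27 minutes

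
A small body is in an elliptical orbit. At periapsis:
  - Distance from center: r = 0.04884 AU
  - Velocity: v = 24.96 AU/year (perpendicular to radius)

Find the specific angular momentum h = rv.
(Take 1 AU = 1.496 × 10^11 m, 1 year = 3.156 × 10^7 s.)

Convert to SI: r = 0.04884 AU = 7.30646e+09 m; v = 24.96 AU/year = 118315 m/s.
With v perpendicular to r, h = r · v.
h = 7.30646e+09 · 118315 m²/s ≈ 8.645e+14 m²/s.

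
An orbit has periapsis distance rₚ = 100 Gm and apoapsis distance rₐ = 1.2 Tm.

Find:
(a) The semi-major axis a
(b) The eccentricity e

Convert to SI: rₚ = 100 Gm = 1e+11 m; rₐ = 1.2 Tm = 1.2e+12 m.
(a) a = (rₚ + rₐ) / 2 = (1e+11 + 1.2e+12) / 2 ≈ 6.5e+11 m = 650 Gm.
(b) e = (rₐ − rₚ) / (rₐ + rₚ) = (1.2e+12 − 1e+11) / (1.2e+12 + 1e+11) ≈ 0.8462.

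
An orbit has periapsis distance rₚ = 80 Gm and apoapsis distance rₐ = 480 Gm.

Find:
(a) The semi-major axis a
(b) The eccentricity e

Convert to SI: rₚ = 80 Gm = 8e+10 m; rₐ = 480 Gm = 4.8e+11 m.
(a) a = (rₚ + rₐ) / 2 = (8e+10 + 4.8e+11) / 2 ≈ 2.8e+11 m = 280 Gm.
(b) e = (rₐ − rₚ) / (rₐ + rₚ) = (4.8e+11 − 8e+10) / (4.8e+11 + 8e+10) ≈ 0.7143.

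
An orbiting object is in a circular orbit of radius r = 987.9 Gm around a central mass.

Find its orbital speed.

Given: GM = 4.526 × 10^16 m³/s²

Convert to SI: r = 987.9 Gm = 9.879e+11 m.
For a circular orbit, gravity supplies the centripetal force, so v = √(GM / r).
v = √(4.526e+16 / 9.879e+11) m/s ≈ 214 m/s = 214 m/s.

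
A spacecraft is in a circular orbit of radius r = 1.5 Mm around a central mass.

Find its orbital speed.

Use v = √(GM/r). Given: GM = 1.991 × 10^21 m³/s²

Convert to SI: r = 1.5 Mm = 1.5e+06 m.
For a circular orbit, gravity supplies the centripetal force, so v = √(GM / r).
v = √(1.991e+21 / 1.5e+06) m/s ≈ 3.643e+07 m/s = 3.643e+04 km/s.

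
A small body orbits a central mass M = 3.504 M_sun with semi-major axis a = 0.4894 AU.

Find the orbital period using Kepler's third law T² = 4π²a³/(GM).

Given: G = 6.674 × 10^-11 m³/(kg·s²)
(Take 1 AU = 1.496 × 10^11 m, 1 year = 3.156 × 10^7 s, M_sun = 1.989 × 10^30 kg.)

Convert to SI: a = 0.4894 AU = 7.32142e+10 m; M = 3.504 M_sun = 6.96946e+30 kg.
GM = G · M = 6.674e-11 · 6.96946e+30 = 4.65141e+20 m³/s².
Kepler's third law: T = 2π √(a³ / GM).
Substituting a = 7.32142e+10 m and GM = 4.65141e+20 m³/s²:
T = 2π √((7.32142e+10)³ / 4.65141e+20) s
T ≈ 5.771e+06 s = 0.1829 years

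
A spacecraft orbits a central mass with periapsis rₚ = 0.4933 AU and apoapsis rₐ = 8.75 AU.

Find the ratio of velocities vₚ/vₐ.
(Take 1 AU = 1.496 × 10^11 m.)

Convert to SI: rₚ = 0.4933 AU = 7.37977e+10 m; rₐ = 8.75 AU = 1.309e+12 m.
Conservation of angular momentum gives rₚvₚ = rₐvₐ, so vₚ/vₐ = rₐ/rₚ.
vₚ/vₐ = 1.309e+12 / 7.37977e+10 ≈ 17.74.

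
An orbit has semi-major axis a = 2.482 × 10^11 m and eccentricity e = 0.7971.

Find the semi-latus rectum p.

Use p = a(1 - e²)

p = a (1 − e²).
p = 2.482e+11 · (1 − (0.7971)²) = 2.482e+11 · 0.364632 ≈ 9.05e+10 m = 9.05 × 10^10 m.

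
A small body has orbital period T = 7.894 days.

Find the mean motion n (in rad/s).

Convert to SI: T = 7.894 days = 682042 s.
n = 2π / T.
n = 2π / 682042 s ≈ 9.212e-06 rad/s.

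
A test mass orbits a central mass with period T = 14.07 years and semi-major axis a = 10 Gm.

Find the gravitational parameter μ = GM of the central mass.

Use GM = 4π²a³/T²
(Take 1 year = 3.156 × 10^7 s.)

Convert to SI: T = 14.07 years = 4.44049e+08 s; a = 10 Gm = 1e+10 m.
GM = 4π² · a³ / T².
GM = 4π² · (1e+10)³ / (4.44049e+08)² m³/s² ≈ 2.002e+14 m³/s² = 2.002 × 10^14 m³/s².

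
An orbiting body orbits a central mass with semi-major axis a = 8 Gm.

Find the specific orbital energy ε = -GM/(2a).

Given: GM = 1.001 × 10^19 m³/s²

Convert to SI: a = 8 Gm = 8e+09 m.
ε = −GM / (2a).
ε = −1.001e+19 / (2 · 8e+09) J/kg ≈ -6.256e+08 J/kg = -625.6 MJ/kg.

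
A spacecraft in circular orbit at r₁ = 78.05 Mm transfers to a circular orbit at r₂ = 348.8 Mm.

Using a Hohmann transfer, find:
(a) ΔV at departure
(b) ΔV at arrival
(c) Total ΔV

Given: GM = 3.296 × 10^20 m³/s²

Convert to SI: r₁ = 78.05 Mm = 7.805e+07 m; r₂ = 348.8 Mm = 3.488e+08 m.
Transfer semi-major axis: a_t = (r₁ + r₂)/2 = (7.805e+07 + 3.488e+08)/2 = 2.13425e+08 m.
Circular speeds: v₁ = √(GM/r₁) = 2.05498e+06 m/s, v₂ = √(GM/r₂) = 972088 m/s.
Transfer speeds (vis-viva v² = GM(2/r − 1/a_t)): v₁ᵗ = 2.62708e+06 m/s, v₂ᵗ = 587854 m/s.
(a) ΔV₁ = |v₁ᵗ − v₁| ≈ 5.721e+05 m/s = 572.1 km/s.
(b) ΔV₂ = |v₂ − v₂ᵗ| ≈ 3.842e+05 m/s = 384.2 km/s.
(c) ΔV_total = ΔV₁ + ΔV₂ ≈ 9.563e+05 m/s = 956.3 km/s.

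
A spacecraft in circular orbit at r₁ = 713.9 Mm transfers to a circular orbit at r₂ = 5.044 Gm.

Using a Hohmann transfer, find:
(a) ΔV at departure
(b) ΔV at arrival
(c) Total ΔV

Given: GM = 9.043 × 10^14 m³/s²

Convert to SI: r₁ = 713.9 Mm = 7.139e+08 m; r₂ = 5.044 Gm = 5.044e+09 m.
Transfer semi-major axis: a_t = (r₁ + r₂)/2 = (7.139e+08 + 5.044e+09)/2 = 2.87895e+09 m.
Circular speeds: v₁ = √(GM/r₁) = 1125.48 m/s, v₂ = √(GM/r₂) = 423.417 m/s.
Transfer speeds (vis-viva v² = GM(2/r − 1/a_t)): v₁ᵗ = 1489.73 m/s, v₂ᵗ = 210.848 m/s.
(a) ΔV₁ = |v₁ᵗ − v₁| ≈ 364.3 m/s = 364.3 m/s.
(b) ΔV₂ = |v₂ − v₂ᵗ| ≈ 212.6 m/s = 212.6 m/s.
(c) ΔV_total = ΔV₁ + ΔV₂ ≈ 576.8 m/s = 576.8 m/s.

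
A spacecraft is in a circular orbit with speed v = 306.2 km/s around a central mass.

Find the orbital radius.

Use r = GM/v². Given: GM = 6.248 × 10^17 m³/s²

Convert to SI: v = 306.2 km/s = 306200 m/s.
For a circular orbit, v² = GM / r, so r = GM / v².
r = 6.248e+17 / (306200)² m ≈ 6.664e+06 m = 6.664 Mm.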